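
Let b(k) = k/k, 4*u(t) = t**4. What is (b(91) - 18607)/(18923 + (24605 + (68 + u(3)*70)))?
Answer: -1772/4287 ≈ -0.41334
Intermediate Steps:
u(t) = t**4/4
b(k) = 1
(b(91) - 18607)/(18923 + (24605 + (68 + u(3)*70))) = (1 - 18607)/(18923 + (24605 + (68 + ((1/4)*3**4)*70))) = -18606/(18923 + (24605 + (68 + ((1/4)*81)*70))) = -18606/(18923 + (24605 + (68 + (81/4)*70))) = -18606/(18923 + (24605 + (68 + 2835/2))) = -18606/(18923 + (24605 + 2971/2)) = -18606/(18923 + 52181/2) = -18606/90027/2 = -18606*2/90027 = -1772/4287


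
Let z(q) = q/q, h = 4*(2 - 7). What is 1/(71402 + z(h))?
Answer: 1/71403 ≈ 1.4005e-5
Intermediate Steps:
h = -20 (h = 4*(-5) = -20)
z(q) = 1
1/(71402 + z(h)) = 1/(71402 + 1) = 1/71403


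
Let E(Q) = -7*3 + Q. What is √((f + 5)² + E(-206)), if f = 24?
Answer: √614 ≈ 24.779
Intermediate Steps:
E(Q) = -21 + Q
√((f + 5)² + E(-206)) = √((24 + 5)² + (-21 - 206)) = √(29² - 227) = √(841 - 227) = √614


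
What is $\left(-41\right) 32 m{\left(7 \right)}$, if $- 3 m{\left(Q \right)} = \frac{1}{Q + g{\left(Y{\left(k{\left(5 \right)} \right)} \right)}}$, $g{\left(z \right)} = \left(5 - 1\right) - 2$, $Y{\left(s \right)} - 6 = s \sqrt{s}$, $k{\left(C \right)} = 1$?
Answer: $\frac{1312}{27} \approx 48.593$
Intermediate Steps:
$Y{\left(s \right)} = 6 + s^{\frac{3}{2}}$ ($Y{\left(s \right)} = 6 + s \sqrt{s} = 6 + s^{\frac{3}{2}}$)
$g{\left(z \right)} = 2$ ($g{\left(z \right)} = 4 - 2 = 2$)
$m{\left(Q \right)} = - \frac{1}{3 \left(2 + Q\right)}$ ($m{\left(Q \right)} = - \frac{1}{3 \left(Q + 2\right)} = - \frac{1}{3 \left(2 + Q\right)}$)
$\left(-41\right) 32 m{\left(7 \right)} = \left(-41\right) 32 \left(- \frac{1}{6 + 3 \cdot 7}\right) = - 1312 \left(- \frac{1}{6 + 21}\right) = - 1312 \left(- \frac{1}{27}\right) = - 1312 \left(\left(-1\right) \frac{1}{27}\right) = \left(-1312\right) \left(- \frac{1}{27}\right) = \frac{1312}{27}$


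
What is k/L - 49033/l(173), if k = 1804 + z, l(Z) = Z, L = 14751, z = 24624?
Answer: -718713739/2551923 ≈ -281.64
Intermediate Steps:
k = 26428 (k = 1804 + 24624 = 26428)
k/L - 49033/l(173) = 26428/14751 - 49033/173 = -718713739/2551923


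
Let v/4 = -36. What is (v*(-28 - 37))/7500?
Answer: 156/125 ≈ 1.2480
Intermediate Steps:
v = -144 (v = 4*(-36) = -144)
(v*(-28 - 37))/7500 = -144*(-28 - 37)/7500 = -144*(-65)*(1/7500) = 9360*(1/7500) = 156/125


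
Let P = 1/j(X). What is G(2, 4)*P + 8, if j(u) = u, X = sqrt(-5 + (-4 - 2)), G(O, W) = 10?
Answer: 8 - 10*I*sqrt(11)/11 ≈ 8.0 - 3.0151*I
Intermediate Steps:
X = I*sqrt(11) (X = sqrt(-5 - 6) = sqrt(-11) = I*sqrt(11) ≈ 3.3166*I)
P = -I*sqrt(11)/11 (P = 1/(I*sqrt(11)) = -I*sqrt(11)/11 ≈ -0.30151*I)
G(2, 4)*P + 8 = 10*(-I*sqrt(11)/11) + 8 = -10*I*sqrt(11)/11 + 8 = 8 - 10*I*sqrt(11)/11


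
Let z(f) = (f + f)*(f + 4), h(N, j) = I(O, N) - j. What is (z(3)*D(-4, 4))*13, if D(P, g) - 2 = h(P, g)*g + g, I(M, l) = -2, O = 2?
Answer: -9828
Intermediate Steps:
h(N, j) = -2 - j
z(f) = 2*f*(4 + f) (z(f) = (2*f)*(4 + f) = 2*f*(4 + f))
D(P, g) = 2 + g + g*(-2 - g) (D(P, g) = 2 + ((-2 - g)*g + g) = 2 + (g*(-2 - g) + g) = 2 + (g + g*(-2 - g)) = 2 + g + g*(-2 - g))
(z(3)*D(-4, 4))*13 = ((2*3*(4 + 3))*(2 - 1*4 - 1*4**2))*13 = ((2*3*7)*(2 - 4 - 1*16))*13 = (42*(2 - 4 - 16))*13 = (42*(-18))*13 = -756*13 = -9828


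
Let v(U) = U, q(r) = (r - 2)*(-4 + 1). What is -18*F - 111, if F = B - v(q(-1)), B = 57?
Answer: -975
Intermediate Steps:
q(r) = 6 - 3*r (q(r) = (-2 + r)*(-3) = 6 - 3*r)
F = 48 (F = 57 - (6 - 3*(-1)) = 57 - (6 + 3) = 57 - 1*9 = 57 - 9 = 48)
-18*F - 111 = -18*48 - 111 = -864 - 111 = -975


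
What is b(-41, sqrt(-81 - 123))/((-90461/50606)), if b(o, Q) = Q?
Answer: -101212*I*sqrt(51)/90461 ≈ -7.9902*I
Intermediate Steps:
b(-41, sqrt(-81 - 123))/((-90461/50606)) = sqrt(-81 - 123)/((-90461/50606)) = sqrt(-204)/((-90461*1/50606)) = (2*I*sqrt(51))/(-90461/50606) = (2*I*sqrt(51))*(-50606/90461) = -101212*I*sqrt(51)/90461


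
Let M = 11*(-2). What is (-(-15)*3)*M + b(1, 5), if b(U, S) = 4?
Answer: -986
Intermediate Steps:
M = -22
(-(-15)*3)*M + b(1, 5) = -(-15)*3*(-22) + 4 = -3*(-15)*(-22) + 4 = 45*(-22) + 4 = -990 + 4 = -986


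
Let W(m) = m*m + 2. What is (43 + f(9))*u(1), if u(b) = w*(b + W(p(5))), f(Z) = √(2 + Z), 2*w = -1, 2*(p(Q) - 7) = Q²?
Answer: -65919/8 - 1533*√11/8 ≈ -8875.4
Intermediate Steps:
p(Q) = 7 + Q²/2
w = -½ (w = (½)*(-1) = -½ ≈ -0.50000)
W(m) = 2 + m² (W(m) = m² + 2 = 2 + m²)
u(b) = -1529/8 - b/2 (u(b) = -(b + (2 + (7 + (½)*5²)²))/2 = -(b + (2 + (7 + (½)*25)²))/2 = -(b + (2 + (7 + 25/2)²))/2 = -(b + (2 + (39/2)²))/2 = -(b + (2 + 1521/4))/2 = -(b + 1529/4)/2 = -(1529/4 + b)/2 = -1529/8 - b/2)
(43 + f(9))*u(1) = (43 + √(2 + 9))*(-1529/8 - ½*1) = (43 + √11)*(-1529/8 - ½) = (43 + √11)*(-1533/8) = -65919/8 - 1533*√11/8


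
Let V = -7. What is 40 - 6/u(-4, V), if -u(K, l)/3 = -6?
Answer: 119/3 ≈ 39.667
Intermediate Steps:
u(K, l) = 18 (u(K, l) = -3*(-6) = 18)
40 - 6/u(-4, V) = 40 - 6/18 = 40 - 6*1/18 = 40 - 1/3 = 119/3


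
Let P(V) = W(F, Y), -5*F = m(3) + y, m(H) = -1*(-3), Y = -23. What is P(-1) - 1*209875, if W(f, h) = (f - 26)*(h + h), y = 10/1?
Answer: -1042797/5 ≈ -2.0856e+5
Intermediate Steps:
y = 10 (y = 10*1 = 10)
m(H) = 3
F = -13/5 (F = -(3 + 10)/5 = -⅕*13 = -13/5 ≈ -2.6000)
W(f, h) = 2*h*(-26 + f) (W(f, h) = (-26 + f)*(2*h) = 2*h*(-26 + f))
P(V) = 6578/5 (P(V) = 2*(-23)*(-26 - 13/5) = 2*(-23)*(-143/5) = 6578/5)
P(-1) - 1*209875 = 6578/5 - 1*209875 = 6578/5 - 209875 = -1042797/5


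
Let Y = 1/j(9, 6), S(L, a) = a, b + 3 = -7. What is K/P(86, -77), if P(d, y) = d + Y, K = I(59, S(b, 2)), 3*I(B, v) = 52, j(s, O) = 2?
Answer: 104/519 ≈ 0.20039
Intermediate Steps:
b = -10 (b = -3 - 7 = -10)
Y = 1/2 ≈ 0.50000
I(B, v) = 52/3 (I(B, v) = (1/3)*52 = 52/3)
K = 52/3 ≈ 17.333
P(d, y) = 1/2 + d (P(d, y) = d + 1/2 = 1/2 + d)
K/P(86, -77) = 52/(3*(1/2 + 86)) = 52/(3*(173/2)) = (52/3)*(2/173) = 104/519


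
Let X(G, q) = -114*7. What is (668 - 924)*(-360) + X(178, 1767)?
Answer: 91362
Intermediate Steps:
X(G, q) = -798
(668 - 924)*(-360) + X(178, 1767) = (668 - 924)*(-360) - 798 = -256*(-360) - 798 = 92160 - 798 = 91362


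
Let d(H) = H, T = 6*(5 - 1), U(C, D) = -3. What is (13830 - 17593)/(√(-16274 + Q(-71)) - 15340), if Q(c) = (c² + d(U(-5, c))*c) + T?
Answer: 14431105/58831649 + 3763*I*√2749/117663298 ≈ 0.24529 + 0.0016768*I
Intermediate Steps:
T = 24 (T = 6*4 = 24)
Q(c) = 24 + c² - 3*c (Q(c) = (c² - 3*c) + 24 = 24 + c² - 3*c)
(13830 - 17593)/(√(-16274 + Q(-71)) - 15340) = (13830 - 17593)/(√(-16274 + (24 + (-71)² - 3*(-71))) - 15340) = -3763/(√(-16274 + (24 + 5041 + 213)) - 15340) = -3763/(√(-16274 + 5278) - 15340) = -3763/(√(-10996) - 15340) = -3763/(2*I*√2749 - 15340) = -3763/(-15340 + 2*I*√2749)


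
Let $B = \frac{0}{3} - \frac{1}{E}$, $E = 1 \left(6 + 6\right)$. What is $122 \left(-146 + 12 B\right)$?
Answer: $-17934$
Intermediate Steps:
$E = 12$ ($E = 1 \cdot 12 = 12$)
$B = - \frac{1}{12}$ ($B = \frac{0}{3} - \frac{1}{12} = 0 \cdot \frac{1}{3} - \frac{1}{12} = 0 - \frac{1}{12} = - \frac{1}{12} \approx -0.083333$)
$122 \left(-146 + 12 B\right) = 122 \left(-146 + 12 \left(- \frac{1}{12}\right)\right) = 122 \left(-146 - 1\right) = 122 \left(-147\right) = -17934$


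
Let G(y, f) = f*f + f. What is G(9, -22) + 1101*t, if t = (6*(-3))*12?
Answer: -237354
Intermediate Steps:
G(y, f) = f + f² (G(y, f) = f² + f = f + f²)
t = -216 (t = -18*12 = -216)
G(9, -22) + 1101*t = -22*(1 - 22) + 1101*(-216) = -22*(-21) - 237816 = 462 - 237816 = -237354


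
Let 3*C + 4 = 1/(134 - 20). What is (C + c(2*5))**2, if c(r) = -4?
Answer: 3323329/116964 ≈ 28.413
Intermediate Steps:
C = -455/342 (C = -4/3 + 1/(3*(134 - 20)) = -4/3 + (1/3)/114 = -4/3 + (1/3)*(1/114) = -4/3 + 1/342 = -455/342 ≈ -1.3304)
(C + c(2*5))**2 = (-455/342 - 4)**2 = (-1823/342)**2 = 3323329/116964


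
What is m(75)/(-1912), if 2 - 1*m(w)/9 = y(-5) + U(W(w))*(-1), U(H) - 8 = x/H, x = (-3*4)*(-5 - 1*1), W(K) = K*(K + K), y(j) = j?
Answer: -84411/1195000 ≈ -0.070637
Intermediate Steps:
W(K) = 2*K² (W(K) = K*(2*K) = 2*K²)
x = 72 (x = -12*(-5 - 1) = -12*(-6) = 72)
U(H) = 8 + 72/H
m(w) = 135 + 324/w² (m(w) = 18 - 9*(-5 + (8 + 72/((2*w²)))*(-1)) = 18 - 9*(-5 + (8 + 72*(1/(2*w²)))*(-1)) = 18 - 9*(-5 + (8 + 36/w²)*(-1)) = 18 - 9*(-5 + (-8 - 36/w²)) = 18 - 9*(-13 - 36/w²) = 18 + (117 + 324/w²) = 135 + 324/w²)
m(75)/(-1912) = (135 + 324/75²)/(-1912) = (135 + 324*(1/5625))*(-1/1912) = (135 + 36/625)*(-1/1912) = (84411/625)*(-1/1912) = -84411/1195000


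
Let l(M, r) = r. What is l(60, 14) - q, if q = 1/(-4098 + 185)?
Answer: 54783/3913 ≈ 14.000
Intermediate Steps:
q = -1/3913 (q = 1/(-3913) = -1/3913 ≈ -0.00025556)
l(60, 14) - q = 14 - 1*(-1/3913) = 14 + 1/3913 = 54783/3913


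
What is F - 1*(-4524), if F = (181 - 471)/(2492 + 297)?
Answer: 12617146/2789 ≈ 4523.9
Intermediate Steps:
F = -290/2789 ≈ -0.10398
F - 1*(-4524) = -290/2789 - 1*(-4524) = -290/2789 + 4524 = 12617146/2789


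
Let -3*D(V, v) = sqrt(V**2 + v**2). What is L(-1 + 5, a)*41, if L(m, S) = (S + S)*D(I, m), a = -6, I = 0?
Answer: 656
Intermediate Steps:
D(V, v) = -sqrt(V**2 + v**2)/3
L(m, S) = -2*S*sqrt(m**2)/3 (L(m, S) = (S + S)*(-sqrt(0**2 + m**2)/3) = (2*S)*(-sqrt(0 + m**2)/3) = (2*S)*(-sqrt(m**2)/3) = -2*S*sqrt(m**2)/3)
L(-1 + 5, a)*41 = -2/3*(-6)*sqrt((-1 + 5)**2)*41 = -2/3*(-6)*sqrt(4**2)*41 = -2/3*(-6)*sqrt(16)*41 = -2/3*(-6)*4*41 = 16*41 = 656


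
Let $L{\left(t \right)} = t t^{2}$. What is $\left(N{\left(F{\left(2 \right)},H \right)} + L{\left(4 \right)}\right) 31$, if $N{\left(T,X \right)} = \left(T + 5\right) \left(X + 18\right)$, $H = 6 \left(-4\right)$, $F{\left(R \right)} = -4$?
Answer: $1798$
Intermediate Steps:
$H = -24$
$L{\left(t \right)} = t^{3}$
$N{\left(T,X \right)} = \left(5 + T\right) \left(18 + X\right)$
$\left(N{\left(F{\left(2 \right)},H \right)} + L{\left(4 \right)}\right) 31 = \left(\left(90 + 5 \left(-24\right) + 18 \left(-4\right) - -96\right) + 4^{3}\right) 31 = \left(\left(90 - 120 - 72 + 96\right) + 64\right) 31 = \left(-6 + 64\right) 31 = 58 \cdot 31 = 1798$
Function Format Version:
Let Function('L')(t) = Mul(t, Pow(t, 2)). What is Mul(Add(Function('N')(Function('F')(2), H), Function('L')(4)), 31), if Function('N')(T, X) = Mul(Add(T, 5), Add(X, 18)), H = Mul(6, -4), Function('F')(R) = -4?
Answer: 1798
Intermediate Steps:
H = -24
Function('L')(t) = Pow(t, 3)
Function('N')(T, X) = Mul(Add(5, T), Add(18, X))
Mul(Add(Function('N')(Function('F')(2), H), Function('L')(4)), 31) = Mul(Add(Add(90, Mul(5, -24), Mul(18, -4), Mul(-4, -24)), Pow(4, 3)), 31) = Mul(Add(Add(90, -120, -72, 96), 64), 31) = Mul(Add(-6, 64), 31) = Mul(58, 31) = 1798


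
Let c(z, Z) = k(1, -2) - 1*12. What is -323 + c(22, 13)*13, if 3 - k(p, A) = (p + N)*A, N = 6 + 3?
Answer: -180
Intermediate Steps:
N = 9
k(p, A) = 3 - A*(9 + p) (k(p, A) = 3 - (p + 9)*A = 3 - (9 + p)*A = 3 - A*(9 + p))
c(z, Z) = 11 (c(z, Z) = (3 - 9*(-2) - 1*(-2)*1) - 1*12 = (3 + 18 + 2) - 12 = 23 - 12 = 11)
-323 + c(22, 13)*13 = -323 + 11*13 = -323 + 143 = -180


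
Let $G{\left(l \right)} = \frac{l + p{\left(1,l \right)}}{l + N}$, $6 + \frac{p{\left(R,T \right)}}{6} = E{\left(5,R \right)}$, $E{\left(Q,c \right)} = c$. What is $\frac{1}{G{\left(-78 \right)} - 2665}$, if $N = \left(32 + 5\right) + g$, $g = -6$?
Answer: $- \frac{47}{125147} \approx -0.00037556$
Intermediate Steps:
$p{\left(R,T \right)} = -36 + 6 R$
$N = 31$ ($N = \left(32 + 5\right) - 6 = 37 - 6 = 31$)
$G{\left(l \right)} = \frac{-30 + l}{31 + l}$ ($G{\left(l \right)} = \frac{l + \left(-36 + 6 \cdot 1\right)}{l + 31} = \frac{l + \left(-36 + 6\right)}{31 + l} = \frac{l - 30}{31 + l} = \frac{-30 + l}{31 + l}$)
$\frac{1}{G{\left(-78 \right)} - 2665} = \frac{1}{\frac{-30 - 78}{31 - 78} - 2665} = \frac{1}{\frac{1}{-47} \left(-108\right) - 2665} = \frac{1}{\left(- \frac{1}{47}\right) \left(-108\right) - 2665} = \frac{1}{\frac{108}{47} - 2665} = \frac{1}{- \frac{125147}{47}} = - \frac{47}{125147}$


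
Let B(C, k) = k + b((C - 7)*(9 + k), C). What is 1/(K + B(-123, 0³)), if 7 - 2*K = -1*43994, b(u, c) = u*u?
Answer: 2/2781801 ≈ 7.1896e-7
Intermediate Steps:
b(u, c) = u²
B(C, k) = k + (-7 + C)²*(9 + k)² (B(C, k) = k + ((C - 7)*(9 + k))² = k + ((-7 + C)*(9 + k))² = k + (-7 + C)²*(9 + k)²)
K = 44001/2 (K = 7/2 - (-1)*43994/2 = 7/2 - ½*(-43994) = 7/2 + 21997 = 44001/2 ≈ 22001.)
1/(K + B(-123, 0³)) = 1/(44001/2 + (0³ + (-63 - 7*0³ + 9*(-123) - 123*0³)²)) = 1/(44001/2 + (0 + (-63 - 7*0 - 1107 - 123*0)²)) = 1/(44001/2 + (0 + (-63 + 0 - 1107 + 0)²)) = 1/(44001/2 + (0 + (-1170)²)) = 1/(44001/2 + (0 + 1368900)) = 1/(44001/2 + 1368900) = 1/(2781801/2) = 2/2781801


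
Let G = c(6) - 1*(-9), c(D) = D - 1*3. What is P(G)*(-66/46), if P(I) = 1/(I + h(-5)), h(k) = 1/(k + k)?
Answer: -330/2737 ≈ -0.12057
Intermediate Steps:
c(D) = -3 + D (c(D) = D - 3 = -3 + D)
G = 12 (G = (-3 + 6) - 1*(-9) = 3 + 9 = 12)
h(k) = 1/(2*k)
P(I) = 1/(-⅒ + I) (P(I) = 1/(I + (½)/(-5)) = 1/(I + (½)*(-⅕)) = 1/(I - ⅒) = 1/(-⅒ + I))
P(G)*(-66/46) = (10/(-1 + 10*12))*(-66/46) = (10/(-1 + 120))*(-66/46) = (10/119)*(-6*11/46) = (10*(1/119))*(-33/23) = (10/119)*(-33/23) = -330/2737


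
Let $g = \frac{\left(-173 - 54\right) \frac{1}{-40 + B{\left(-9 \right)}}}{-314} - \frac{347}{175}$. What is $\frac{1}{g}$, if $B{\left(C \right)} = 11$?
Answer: $- \frac{1593550}{3199507} \approx -0.49806$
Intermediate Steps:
$g = - \frac{3199507}{1593550}$ ($g = \frac{\left(-173 - 54\right) \frac{1}{-40 + 11}}{-314} - \frac{347}{175} = \frac{-173 + \left(-109 + 55\right)}{-29} \left(- \frac{1}{314}\right) - \frac{347}{175} = \left(-173 - 54\right) \left(- \frac{1}{29}\right) \left(- \frac{1}{314}\right) - \frac{347}{175} = \left(-227\right) \left(- \frac{1}{29}\right) \left(- \frac{1}{314}\right) - \frac{347}{175} = \frac{227}{29} \left(- \frac{1}{314}\right) - \frac{347}{175} = - \frac{227}{9106} - \frac{347}{175} = - \frac{3199507}{1593550} \approx -2.0078$)
$\frac{1}{g} = \frac{1}{- \frac{3199507}{1593550}} = - \frac{1593550}{3199507}$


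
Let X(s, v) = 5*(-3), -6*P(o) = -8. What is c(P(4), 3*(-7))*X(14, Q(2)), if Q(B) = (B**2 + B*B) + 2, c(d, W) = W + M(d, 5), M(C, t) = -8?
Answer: 435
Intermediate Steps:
P(o) = 4/3 (P(o) = -1/6*(-8) = 4/3)
c(d, W) = -8 + W (c(d, W) = W - 8 = -8 + W)
Q(B) = 2 + 2*B**2 (Q(B) = (B**2 + B**2) + 2 = 2*B**2 + 2 = 2 + 2*B**2)
X(s, v) = -15
c(P(4), 3*(-7))*X(14, Q(2)) = (-8 + 3*(-7))*(-15) = (-8 - 21)*(-15) = -29*(-15) = 435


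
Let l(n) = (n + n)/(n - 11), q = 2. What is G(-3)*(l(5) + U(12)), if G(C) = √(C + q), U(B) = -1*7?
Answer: -26*I/3 ≈ -8.6667*I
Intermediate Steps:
U(B) = -7
l(n) = 2*n/(-11 + n) (l(n) = (2*n)/(-11 + n) = 2*n/(-11 + n))
G(C) = √(2 + C) (G(C) = √(C + 2) = √(2 + C))
G(-3)*(l(5) + U(12)) = √(2 - 3)*(2*5/(-11 + 5) - 7) = √(-1)*(2*5/(-6) - 7) = I*(2*5*(-⅙) - 7) = I*(-5/3 - 7) = I*(-26/3) = -26*I/3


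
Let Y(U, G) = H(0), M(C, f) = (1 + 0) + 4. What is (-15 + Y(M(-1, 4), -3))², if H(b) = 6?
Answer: 81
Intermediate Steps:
M(C, f) = 5 (M(C, f) = 1 + 4 = 5)
Y(U, G) = 6
(-15 + Y(M(-1, 4), -3))² = (-15 + 6)² = (-9)² = 81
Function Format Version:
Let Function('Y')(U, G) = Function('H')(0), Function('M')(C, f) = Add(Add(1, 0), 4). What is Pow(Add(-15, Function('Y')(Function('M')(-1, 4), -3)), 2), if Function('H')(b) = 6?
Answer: 81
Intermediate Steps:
Function('M')(C, f) = 5 (Function('M')(C, f) = Add(1, 4) = 5)
Function('Y')(U, G) = 6
Pow(Add(-15, Function('Y')(Function('M')(-1, 4), -3)), 2) = Pow(Add(-15, 6), 2) = Pow(-9, 2) = 81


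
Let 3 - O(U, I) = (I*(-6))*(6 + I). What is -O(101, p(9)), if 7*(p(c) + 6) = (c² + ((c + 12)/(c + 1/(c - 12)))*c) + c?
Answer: -15878301/16562 ≈ -958.72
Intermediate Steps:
p(c) = -6 + c/7 + c²/7 + c*(12 + c)/(7*(c + 1/(-12 + c))) (p(c) = -6 + ((c² + ((c + 12)/(c + 1/(c - 12)))*c) + c)/7 = -6 + ((c² + ((12 + c)/(c + 1/(-12 + c)))*c) + c)/7 = -6 + ((c² + c*(12 + c)/(c + 1/(-12 + c))) + c)/7 = -6 + (c + c² + c*(12 + c)/(c + 1/(-12 + c)))/7 = -6 + (c/7 + c²/7 + c*(12 + c)/(7*(c + 1/(-12 + c)))) = -6 + c/7 + c²/7 + c*(12 + c)/(7*(c + 1/(-12 + c))))
O(U, I) = 3 + 6*I*(6 + I) (O(U, I) = 3 - I*(-6)*(6 + I) = 3 - (-6*I)*(6 + I) = 3 - (-6)*I*(6 + I) = 3 + 6*I*(6 + I))
-O(101, p(9)) = -(3 + 6*((-42 + 9⁴ - 53*9² - 10*9³ + 361*9)/(7*(1 + 9² - 12*9)))² + 36*((-42 + 9⁴ - 53*9² - 10*9³ + 361*9)/(7*(1 + 9² - 12*9)))) = -(3 + 6*((-42 + 6561 - 53*81 - 10*729 + 3249)/(7*(1 + 81 - 108)))² + 36*((-42 + 6561 - 53*81 - 10*729 + 3249)/(7*(1 + 81 - 108)))) = -(3 + 6*((⅐)*(-42 + 6561 - 4293 - 7290 + 3249)/(-26))² + 36*((⅐)*(-42 + 6561 - 4293 - 7290 + 3249)/(-26))) = -(3 + 6*((⅐)*(-1/26)*(-1815))² + 36*((⅐)*(-1/26)*(-1815))) = -(3 + 6*(1815/182)² + 36*(1815/182)) = -(3 + 6*(3294225/33124) + 32670/91) = -(3 + 9882675/16562 + 32670/91) = -1*15878301/16562 = -15878301/16562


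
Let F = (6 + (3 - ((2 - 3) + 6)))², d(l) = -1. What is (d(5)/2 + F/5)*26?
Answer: 351/5 ≈ 70.200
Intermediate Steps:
F = 16 (F = (6 + (3 - (-1 + 6)))² = (6 + (3 - 1*5))² = (6 + (3 - 5))² = (6 - 2)² = 4² = 16)
(d(5)/2 + F/5)*26 = (-1/2 + 16/5)*26 = (-1*½ + 16*(⅕))*26 = (-½ + 16/5)*26 = (27/10)*26 = 351/5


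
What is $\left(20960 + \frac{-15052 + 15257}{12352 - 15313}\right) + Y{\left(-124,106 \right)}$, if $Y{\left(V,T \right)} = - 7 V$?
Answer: $\frac{64632503}{2961} \approx 21828.0$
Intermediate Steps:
$\left(20960 + \frac{-15052 + 15257}{12352 - 15313}\right) + Y{\left(-124,106 \right)} = \left(20960 + \frac{-15052 + 15257}{12352 - 15313}\right) - -868 = \left(20960 + \frac{205}{-2961}\right) + 868 = \left(20960 + 205 \left(- \frac{1}{2961}\right)\right) + 868 = \left(20960 - \frac{205}{2961}\right) + 868 = \frac{62062355}{2961} + 868 = \frac{64632503}{2961}$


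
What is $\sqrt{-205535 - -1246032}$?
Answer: $\sqrt{1040497} \approx 1020.0$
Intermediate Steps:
$\sqrt{-205535 - -1246032} = \sqrt{-205535 + \left(-472947 + 1718979\right)} = \sqrt{-205535 + 1246032} = \sqrt{1040497}$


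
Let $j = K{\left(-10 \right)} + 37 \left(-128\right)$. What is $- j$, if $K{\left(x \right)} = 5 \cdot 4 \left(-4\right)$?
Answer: $4816$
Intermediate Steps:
$K{\left(x \right)} = -80$ ($K{\left(x \right)} = 20 \left(-4\right) = -80$)
$j = -4816$ ($j = -80 + 37 \left(-128\right) = -80 - 4736 = -4816$)
$- j = \left(-1\right) \left(-4816\right) = 4816$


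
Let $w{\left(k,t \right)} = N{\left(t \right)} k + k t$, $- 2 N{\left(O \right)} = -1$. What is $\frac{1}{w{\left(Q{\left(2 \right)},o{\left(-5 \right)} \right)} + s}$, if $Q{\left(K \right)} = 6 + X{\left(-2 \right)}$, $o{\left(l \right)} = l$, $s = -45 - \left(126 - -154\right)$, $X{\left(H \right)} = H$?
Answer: $- \frac{1}{343} \approx -0.0029155$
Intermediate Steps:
$s = -325$ ($s = -45 - \left(126 + 154\right) = -45 - 280 = -325$)
$N{\left(O \right)} = \frac{1}{2}$ ($N{\left(O \right)} = \left(- \frac{1}{2}\right) \left(-1\right) = \frac{1}{2}$)
$Q{\left(K \right)} = 4$ ($Q{\left(K \right)} = 6 - 2 = 4$)
$w{\left(k,t \right)} = \frac{k}{2} + k t$
$\frac{1}{w{\left(Q{\left(2 \right)},o{\left(-5 \right)} \right)} + s} = \frac{1}{4 \left(\frac{1}{2} - 5\right) - 325} = \frac{1}{4 \left(- \frac{9}{2}\right) - 325} = \frac{1}{-18 - 325} = \frac{1}{-343} = - \frac{1}{343}$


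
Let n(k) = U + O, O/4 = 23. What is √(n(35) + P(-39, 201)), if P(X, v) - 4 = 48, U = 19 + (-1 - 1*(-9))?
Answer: 3*√19 ≈ 13.077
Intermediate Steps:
U = 27 (U = 19 + (-1 + 9) = 19 + 8 = 27)
O = 92 (O = 4*23 = 92)
P(X, v) = 52 (P(X, v) = 4 + 48 = 52)
n(k) = 119 (n(k) = 27 + 92 = 119)
√(n(35) + P(-39, 201)) = √(119 + 52) = √171 = 3*√19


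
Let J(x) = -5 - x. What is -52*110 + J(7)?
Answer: -5732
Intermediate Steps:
-52*110 + J(7) = -52*110 + (-5 - 1*7) = -5720 + (-5 - 7) = -5720 - 12 = -5732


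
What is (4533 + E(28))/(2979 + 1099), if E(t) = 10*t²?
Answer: 12373/4078 ≈ 3.0341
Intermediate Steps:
(4533 + E(28))/(2979 + 1099) = (4533 + 10*28²)/(2979 + 1099) = (4533 + 10*784)/4078 = (4533 + 7840)*(1/4078) = 12373*(1/4078) = 12373/4078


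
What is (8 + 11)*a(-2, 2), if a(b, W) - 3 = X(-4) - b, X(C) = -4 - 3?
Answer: -38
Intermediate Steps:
X(C) = -7
a(b, W) = -4 - b (a(b, W) = 3 + (-7 - b) = -4 - b)
(8 + 11)*a(-2, 2) = (8 + 11)*(-4 - 1*(-2)) = 19*(-4 + 2) = 19*(-2) = -38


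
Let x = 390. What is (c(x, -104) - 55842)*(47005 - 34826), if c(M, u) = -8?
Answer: -680197150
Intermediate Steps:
(c(x, -104) - 55842)*(47005 - 34826) = (-8 - 55842)*(47005 - 34826) = -55850*12179 = -680197150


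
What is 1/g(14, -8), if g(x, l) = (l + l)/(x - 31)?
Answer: 17/16 ≈ 1.0625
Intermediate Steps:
g(x, l) = 2*l/(-31 + x) (g(x, l) = (2*l)/(-31 + x) = 2*l/(-31 + x))
1/g(14, -8) = 1/(2*(-8)/(-31 + 14)) = 1/(2*(-8)/(-17)) = 1/(2*(-8)*(-1/17)) = 1/(16/17) = 17/16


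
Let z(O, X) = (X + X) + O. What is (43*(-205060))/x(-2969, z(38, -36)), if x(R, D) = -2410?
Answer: 881758/241 ≈ 3658.7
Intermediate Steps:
z(O, X) = O + 2*X (z(O, X) = 2*X + O = O + 2*X)
(43*(-205060))/x(-2969, z(38, -36)) = (43*(-205060))/(-2410) = -8817580*(-1/2410) = 881758/241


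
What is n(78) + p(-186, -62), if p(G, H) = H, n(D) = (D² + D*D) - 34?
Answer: 12072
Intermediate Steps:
n(D) = -34 + 2*D² (n(D) = (D² + D²) - 34 = 2*D² - 34 = -34 + 2*D²)
n(78) + p(-186, -62) = (-34 + 2*78²) - 62 = (-34 + 2*6084) - 62 = (-34 + 12168) - 62 = 12134 - 62 = 12072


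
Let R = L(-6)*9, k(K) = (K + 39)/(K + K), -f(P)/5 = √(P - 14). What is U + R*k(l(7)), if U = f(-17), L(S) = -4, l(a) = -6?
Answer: 99 - 5*I*√31 ≈ 99.0 - 27.839*I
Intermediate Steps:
f(P) = -5*√(-14 + P) (f(P) = -5*√(P - 14) = -5*√(-14 + P))
U = -5*I*√31 (U = -5*√(-14 - 17) = -5*I*√31 ≈ -27.839*I)
k(K) = (39 + K)/(2*K) (k(K) = (39 + K)/((2*K)) = (39 + K)*(1/(2*K)) = (39 + K)/(2*K))
R = -36 (R = -4*9 = -36)
U + R*k(l(7)) = -5*I*√31 - 18*(39 - 6)/(-6) = -5*I*√31 - 18*(-1)*33/6 = -5*I*√31 - 36*(-11/4) = -5*I*√31 + 99 = 99 - 5*I*√31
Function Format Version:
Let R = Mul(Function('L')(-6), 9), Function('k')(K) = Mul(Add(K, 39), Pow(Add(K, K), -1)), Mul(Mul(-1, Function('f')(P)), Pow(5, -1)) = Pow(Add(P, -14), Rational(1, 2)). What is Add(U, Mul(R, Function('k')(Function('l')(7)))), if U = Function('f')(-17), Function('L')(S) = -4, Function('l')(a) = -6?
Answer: Add(99, Mul(-5, I, Pow(31, Rational(1, 2)))) ≈ Add(99.000, Mul(-27.839, I))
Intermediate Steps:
Function('f')(P) = Mul(-5, Pow(Add(-14, P), Rational(1, 2))) (Function('f')(P) = Mul(-5, Pow(Add(P, -14), Rational(1, 2))) = Mul(-5, Pow(Add(-14, P), Rational(1, 2))))
U = Mul(-5, I, Pow(31, Rational(1, 2))) (U = Mul(-5, Pow(Add(-14, -17), Rational(1, 2))) = Mul(-5, Pow(-31, Rational(1, 2))) = Mul(-5, Mul(I, Pow(31, Rational(1, 2)))) = Mul(-5, I, Pow(31, Rational(1, 2))) ≈ Mul(-27.839, I))
Function('k')(K) = Mul(Rational(1, 2), Pow(K, -1), Add(39, K)) (Function('k')(K) = Mul(Add(39, K), Pow(Mul(2, K), -1)) = Mul(Add(39, K), Mul(Rational(1, 2), Pow(K, -1))) = Mul(Rational(1, 2), Pow(K, -1), Add(39, K)))
R = -36 (R = Mul(-4, 9) = -36)
Add(U, Mul(R, Function('k')(Function('l')(7)))) = Add(Mul(-5, I, Pow(31, Rational(1, 2))), Mul(-36, Mul(Rational(1, 2), Pow(-6, -1), Add(39, -6)))) = Add(Mul(-5, I, Pow(31, Rational(1, 2))), Mul(-36, Mul(Rational(1, 2), Rational(-1, 6), 33))) = Add(Mul(-5, I, Pow(31, Rational(1, 2))), Mul(-36, Rational(-11, 4))) = Add(Mul(-5, I, Pow(31, Rational(1, 2))), 99) = Add(99, Mul(-5, I, Pow(31, Rational(1, 2))))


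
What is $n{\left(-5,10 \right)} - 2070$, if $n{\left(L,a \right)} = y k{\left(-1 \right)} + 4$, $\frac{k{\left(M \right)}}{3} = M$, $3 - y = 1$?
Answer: $-2072$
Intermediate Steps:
$y = 2$ ($y = 3 - 1 = 2$)
$k{\left(M \right)} = 3 M$
$n{\left(L,a \right)} = -2$ ($n{\left(L,a \right)} = 2 \cdot 3 \left(-1\right) + 4 = 2 \left(-3\right) + 4 = -6 + 4 = -2$)
$n{\left(-5,10 \right)} - 2070 = -2 - 2070 = -2072$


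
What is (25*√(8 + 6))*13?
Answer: 325*√14 ≈ 1216.0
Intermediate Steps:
(25*√(8 + 6))*13 = (25*√14)*13 = 325*√14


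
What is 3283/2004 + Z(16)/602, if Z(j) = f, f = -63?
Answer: 132151/86172 ≈ 1.5336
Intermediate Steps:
Z(j) = -63
3283/2004 + Z(16)/602 = 3283/2004 - 63/602 = 3283*(1/2004) - 63*1/602 = 3283/2004 - 9/86 = 132151/86172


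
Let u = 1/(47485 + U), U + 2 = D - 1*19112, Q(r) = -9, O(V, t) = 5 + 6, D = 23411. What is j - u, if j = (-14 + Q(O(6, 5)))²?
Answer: 27392677/51782 ≈ 529.00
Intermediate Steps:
O(V, t) = 11
U = 4297 (U = -2 + (23411 - 1*19112) = -2 + (23411 - 19112) = -2 + 4299 = 4297)
u = 1/51782 (u = 1/(47485 + 4297) = 1/51782 ≈ 1.9312e-5)
j = 529 (j = (-14 - 9)² = (-23)² = 529)
j - u = 529 - 1*1/51782 = 529 - 1/51782 = 27392677/51782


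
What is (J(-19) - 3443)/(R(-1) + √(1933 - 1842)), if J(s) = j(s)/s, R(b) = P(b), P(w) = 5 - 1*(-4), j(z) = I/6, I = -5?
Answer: 1177491/380 - 392497*√91/1140 ≈ -185.71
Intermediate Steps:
j(z) = -⅚ (j(z) = -5/6 = -5*⅙ = -⅚)
P(w) = 9 (P(w) = 5 + 4 = 9)
R(b) = 9
J(s) = -5/(6*s)
(J(-19) - 3443)/(R(-1) + √(1933 - 1842)) = (-⅚/(-19) - 3443)/(9 + √(1933 - 1842)) = (-⅚*(-1/19) - 3443)/(9 + √91) = (5/114 - 3443)/(9 + √91) = -392497/(114*(9 + √91))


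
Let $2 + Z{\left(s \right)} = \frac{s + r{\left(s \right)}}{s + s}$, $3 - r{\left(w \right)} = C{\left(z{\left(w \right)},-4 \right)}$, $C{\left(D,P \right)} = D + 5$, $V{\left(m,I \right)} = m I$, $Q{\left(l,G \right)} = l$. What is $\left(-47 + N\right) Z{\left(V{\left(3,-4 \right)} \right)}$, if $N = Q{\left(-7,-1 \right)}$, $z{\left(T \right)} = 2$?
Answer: $72$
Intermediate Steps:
$N = -7$
$V{\left(m,I \right)} = I m$
$C{\left(D,P \right)} = 5 + D$
$r{\left(w \right)} = -4$ ($r{\left(w \right)} = 3 - \left(5 + 2\right) = 3 - 7 = -4$)
$Z{\left(s \right)} = -2 + \frac{-4 + s}{2 s}$ ($Z{\left(s \right)} = -2 + \frac{s - 4}{s + s} = -2 + \frac{-4 + s}{2 s}$)
$\left(-47 + N\right) Z{\left(V{\left(3,-4 \right)} \right)} = \left(-47 - 7\right) \left(- \frac{3}{2} - \frac{2}{\left(-4\right) 3}\right) = - 54 \left(- \frac{3}{2} - \frac{2}{-12}\right) = - 54 \left(- \frac{3}{2} - - \frac{1}{6}\right) = - 54 \left(- \frac{3}{2} + \frac{1}{6}\right) = \left(-54\right) \left(- \frac{4}{3}\right) = 72$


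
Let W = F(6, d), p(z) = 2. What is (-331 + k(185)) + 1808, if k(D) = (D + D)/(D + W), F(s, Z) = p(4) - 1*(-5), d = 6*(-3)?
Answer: 141977/96 ≈ 1478.9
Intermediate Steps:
d = -18
F(s, Z) = 7 (F(s, Z) = 2 - 1*(-5) = 2 + 5 = 7)
W = 7
k(D) = 2*D/(7 + D) (k(D) = (D + D)/(D + 7) = (2*D)/(7 + D) = 2*D/(7 + D))
(-331 + k(185)) + 1808 = (-331 + 2*185/(7 + 185)) + 1808 = (-331 + 2*185/192) + 1808 = (-331 + 2*185*(1/192)) + 1808 = (-331 + 185/96) + 1808 = -31591/96 + 1808 = 141977/96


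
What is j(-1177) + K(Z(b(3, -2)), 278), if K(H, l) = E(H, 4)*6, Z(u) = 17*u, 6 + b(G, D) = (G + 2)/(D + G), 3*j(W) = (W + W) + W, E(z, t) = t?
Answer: -1153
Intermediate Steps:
j(W) = W (j(W) = ((W + W) + W)/3 = (2*W + W)/3 = (3*W)/3 = W)
b(G, D) = -6 + (2 + G)/(D + G) (b(G, D) = -6 + (G + 2)/(D + G) = -6 + (2 + G)/(D + G))
K(H, l) = 24 (K(H, l) = 4*6 = 24)
j(-1177) + K(Z(b(3, -2)), 278) = -1177 + 24 = -1153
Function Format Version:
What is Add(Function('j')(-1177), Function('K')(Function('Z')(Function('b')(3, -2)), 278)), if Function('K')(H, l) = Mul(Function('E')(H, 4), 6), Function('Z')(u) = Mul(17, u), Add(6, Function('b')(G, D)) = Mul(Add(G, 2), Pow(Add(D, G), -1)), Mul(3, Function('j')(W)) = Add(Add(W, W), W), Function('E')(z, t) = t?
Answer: -1153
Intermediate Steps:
Function('j')(W) = W (Function('j')(W) = Mul(Rational(1, 3), Add(Add(W, W), W)) = Mul(Rational(1, 3), Add(Mul(2, W), W)) = Mul(Rational(1, 3), Mul(3, W)) = W)
Function('b')(G, D) = Add(-6, Mul(Pow(Add(D, G), -1), Add(2, G))) (Function('b')(G, D) = Add(-6, Mul(Add(G, 2), Pow(Add(D, G), -1))) = Add(-6, Mul(Add(2, G), Pow(Add(D, G), -1))) = Add(-6, Mul(Pow(Add(D, G), -1), Add(2, G))))
Function('K')(H, l) = 24 (Function('K')(H, l) = Mul(4, 6) = 24)
Add(Function('j')(-1177), Function('K')(Function('Z')(Function('b')(3, -2)), 278)) = Add(-1177, 24) = -1153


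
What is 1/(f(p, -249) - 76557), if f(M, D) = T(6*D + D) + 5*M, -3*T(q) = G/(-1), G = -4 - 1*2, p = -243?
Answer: -1/77774 ≈ -1.2858e-5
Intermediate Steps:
G = -6 (G = -4 - 2 = -6)
T(q) = -2 (T(q) = -(-2)/(-1) = -(-2)*(-1) = -⅓*6 = -2)
f(M, D) = -2 + 5*M
1/(f(p, -249) - 76557) = 1/((-2 + 5*(-243)) - 76557) = 1/((-2 - 1215) - 76557) = 1/(-1217 - 76557) = 1/(-77774) = -1/77774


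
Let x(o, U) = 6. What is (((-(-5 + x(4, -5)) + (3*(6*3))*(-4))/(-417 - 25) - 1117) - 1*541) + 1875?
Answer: 96131/442 ≈ 217.49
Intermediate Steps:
(((-(-5 + x(4, -5)) + (3*(6*3))*(-4))/(-417 - 25) - 1117) - 1*541) + 1875 = (((-(-5 + 6) + (3*(6*3))*(-4))/(-417 - 25) - 1117) - 1*541) + 1875 = (((-1*1 + (3*18)*(-4))/(-442) - 1117) - 541) + 1875 = (((-1 + 54*(-4))*(-1/442) - 1117) - 541) + 1875 = (((-1 - 216)*(-1/442) - 1117) - 541) + 1875 = ((-217*(-1/442) - 1117) - 541) + 1875 = ((217/442 - 1117) - 541) + 1875 = (-493497/442 - 541) + 1875 = -732619/442 + 1875 = 96131/442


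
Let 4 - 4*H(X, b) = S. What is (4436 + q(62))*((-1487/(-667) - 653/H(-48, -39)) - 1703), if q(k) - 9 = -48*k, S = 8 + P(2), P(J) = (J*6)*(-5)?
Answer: -23970182743/9338 ≈ -2.5670e+6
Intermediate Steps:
P(J) = -30*J (P(J) = (6*J)*(-5) = -30*J)
S = -52 (S = 8 - 30*2 = 8 - 60 = -52)
H(X, b) = 14 (H(X, b) = 1 - 1/4*(-52) = 1 + 13 = 14)
q(k) = 9 - 48*k
(4436 + q(62))*((-1487/(-667) - 653/H(-48, -39)) - 1703) = (4436 + (9 - 48*62))*((-1487/(-667) - 653/14) - 1703) = (4436 + (9 - 2976))*((-1487*(-1/667) - 653*1/14) - 1703) = (4436 - 2967)*((1487/667 - 653/14) - 1703) = 1469*(-414733/9338 - 1703) = 1469*(-16317347/9338) = -23970182743/9338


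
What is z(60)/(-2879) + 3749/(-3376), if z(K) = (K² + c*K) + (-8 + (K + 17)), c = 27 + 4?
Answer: -29459275/9719504 ≈ -3.0309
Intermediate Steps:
c = 31
z(K) = 9 + K² + 32*K (z(K) = (K² + 31*K) + (-8 + (K + 17)) = (K² + 31*K) + (-8 + (17 + K)) = (K² + 31*K) + (9 + K) = 9 + K² + 32*K)
z(60)/(-2879) + 3749/(-3376) = (9 + 60² + 32*60)/(-2879) + 3749/(-3376) = (9 + 3600 + 1920)*(-1/2879) + 3749*(-1/3376) = 5529*(-1/2879) - 3749/3376 = -5529/2879 - 3749/3376 = -29459275/9719504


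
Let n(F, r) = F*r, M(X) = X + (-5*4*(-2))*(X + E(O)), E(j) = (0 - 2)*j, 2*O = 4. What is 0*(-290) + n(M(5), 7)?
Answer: 315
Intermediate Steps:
O = 2 (O = (1/2)*4 = 2)
E(j) = -2*j
M(X) = -160 + 41*X (M(X) = X + (-5*4*(-2))*(X - 2*2) = X + (-20*(-2))*(X - 4) = X + 40*(-4 + X) = X + (-160 + 40*X) = -160 + 41*X)
0*(-290) + n(M(5), 7) = 0*(-290) + (-160 + 41*5)*7 = 0 + (-160 + 205)*7 = 0 + 45*7 = 0 + 315 = 315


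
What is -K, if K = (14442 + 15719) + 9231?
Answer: -39392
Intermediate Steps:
K = 39392 (K = 30161 + 9231 = 39392)
-K = -1*39392 = -39392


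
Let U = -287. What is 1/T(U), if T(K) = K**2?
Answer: 1/82369 ≈ 1.2140e-5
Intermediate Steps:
1/T(U) = 1/((-287)**2) = 1/82369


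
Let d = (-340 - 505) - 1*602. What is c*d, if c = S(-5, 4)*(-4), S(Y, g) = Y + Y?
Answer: -57880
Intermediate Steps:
S(Y, g) = 2*Y
c = 40 (c = (2*(-5))*(-4) = -10*(-4) = 40)
d = -1447 (d = -845 - 602 = -1447)
c*d = 40*(-1447) = -57880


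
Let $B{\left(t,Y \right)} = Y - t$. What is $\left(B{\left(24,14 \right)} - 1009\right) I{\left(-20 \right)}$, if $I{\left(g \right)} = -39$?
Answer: $39741$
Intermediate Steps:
$\left(B{\left(24,14 \right)} - 1009\right) I{\left(-20 \right)} = \left(\left(14 - 24\right) - 1009\right) \left(-39\right) = \left(-10 - 1009\right) \left(-39\right) = \left(-1019\right) \left(-39\right) = 39741$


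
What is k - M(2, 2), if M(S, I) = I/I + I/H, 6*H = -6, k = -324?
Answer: -323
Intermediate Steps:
H = -1 (H = (1/6)*(-6) = -1)
M(S, I) = 1 - I (M(S, I) = I/I + I/(-1) = 1 + I*(-1) = 1 - I)
k - M(2, 2) = -324 - (1 - 1*2) = -324 - (1 - 2) = -324 - 1*(-1) = -324 + 1 = -323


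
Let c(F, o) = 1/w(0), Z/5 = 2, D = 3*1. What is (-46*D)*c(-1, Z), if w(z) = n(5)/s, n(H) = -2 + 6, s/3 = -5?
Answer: 1035/2 ≈ 517.50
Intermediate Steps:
s = -15 (s = 3*(-5) = -15)
n(H) = 4
w(z) = -4/15 (w(z) = 4/(-15) = 4*(-1/15) = -4/15)
D = 3
Z = 10 (Z = 5*2 = 10)
c(F, o) = -15/4 (c(F, o) = 1/(-4/15) = -15/4)
(-46*D)*c(-1, Z) = -46*3*(-15/4) = -138*(-15/4) = 1035/2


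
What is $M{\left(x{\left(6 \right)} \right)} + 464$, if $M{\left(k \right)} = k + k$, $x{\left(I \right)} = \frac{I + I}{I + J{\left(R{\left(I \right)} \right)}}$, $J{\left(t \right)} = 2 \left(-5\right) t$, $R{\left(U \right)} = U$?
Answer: $\frac{4172}{9} \approx 463.56$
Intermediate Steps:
$J{\left(t \right)} = - 10 t$
$x{\left(I \right)} = - \frac{2}{9}$ ($x{\left(I \right)} = \frac{I + I}{I - 10 I} = \frac{2 I}{\left(-9\right) I} = 2 I \left(- \frac{1}{9 I}\right) = - \frac{2}{9}$)
$M{\left(k \right)} = 2 k$
$M{\left(x{\left(6 \right)} \right)} + 464 = 2 \left(- \frac{2}{9}\right) + 464 = - \frac{4}{9} + 464 = \frac{4172}{9}$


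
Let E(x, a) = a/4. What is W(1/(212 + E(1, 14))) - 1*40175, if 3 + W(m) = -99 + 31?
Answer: -40246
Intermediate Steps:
E(x, a) = a/4 (E(x, a) = a*(¼) = a/4)
W(m) = -71 (W(m) = -3 + (-99 + 31) = -3 - 68 = -71)
W(1/(212 + E(1, 14))) - 1*40175 = -71 - 1*40175 = -71 - 40175 = -40246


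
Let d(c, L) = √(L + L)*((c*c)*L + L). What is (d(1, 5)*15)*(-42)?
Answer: -6300*√10 ≈ -19922.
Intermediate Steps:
d(c, L) = √2*√L*(L + L*c²) (d(c, L) = √(2*L)*(c²*L + L) = (√2*√L)*(L*c² + L) = (√2*√L)*(L + L*c²) = √2*√L*(L + L*c²))
(d(1, 5)*15)*(-42) = ((√2*5^(3/2)*(1 + 1²))*15)*(-42) = ((√2*(5*√5)*(1 + 1))*15)*(-42) = ((√2*(5*√5)*2)*15)*(-42) = ((10*√10)*15)*(-42) = (150*√10)*(-42) = -6300*√10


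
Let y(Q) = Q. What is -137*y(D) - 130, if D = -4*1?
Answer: 418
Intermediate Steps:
D = -4
-137*y(D) - 130 = -137*(-4) - 130 = 548 - 130 = 418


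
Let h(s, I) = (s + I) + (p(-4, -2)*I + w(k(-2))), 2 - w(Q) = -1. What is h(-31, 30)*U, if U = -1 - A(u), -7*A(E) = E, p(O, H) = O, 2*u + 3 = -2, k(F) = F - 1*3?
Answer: 1121/7 ≈ 160.14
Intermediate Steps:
k(F) = -3 + F (k(F) = F - 3 = -3 + F)
u = -5/2 (u = -3/2 + (1/2)*(-2) = -3/2 - 1 = -5/2 ≈ -2.5000)
A(E) = -E/7
w(Q) = 3 (w(Q) = 2 - 1*(-1) = 2 + 1 = 3)
h(s, I) = 3 + s - 3*I (h(s, I) = (s + I) + (-4*I + 3) = (I + s) + (3 - 4*I) = 3 + s - 3*I)
U = -19/14 (U = -1 - (-1)*(-5)/(7*2) = -1 - 1*5/14 = -1 - 5/14 = -19/14 ≈ -1.3571)
h(-31, 30)*U = (3 - 31 - 3*30)*(-19/14) = (3 - 31 - 90)*(-19/14) = -118*(-19/14) = 1121/7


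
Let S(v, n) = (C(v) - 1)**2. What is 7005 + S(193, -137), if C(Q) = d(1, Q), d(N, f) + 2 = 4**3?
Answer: 10726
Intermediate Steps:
d(N, f) = 62 (d(N, f) = -2 + 4**3 = -2 + 64 = 62)
C(Q) = 62
S(v, n) = 3721 (S(v, n) = (62 - 1)**2 = 61**2 = 3721)
7005 + S(193, -137) = 7005 + 3721 = 10726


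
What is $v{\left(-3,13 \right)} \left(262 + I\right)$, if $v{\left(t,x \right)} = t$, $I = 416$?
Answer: $-2034$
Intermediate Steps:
$v{\left(-3,13 \right)} \left(262 + I\right) = - 3 \left(262 + 416\right) = \left(-3\right) 678 = -2034$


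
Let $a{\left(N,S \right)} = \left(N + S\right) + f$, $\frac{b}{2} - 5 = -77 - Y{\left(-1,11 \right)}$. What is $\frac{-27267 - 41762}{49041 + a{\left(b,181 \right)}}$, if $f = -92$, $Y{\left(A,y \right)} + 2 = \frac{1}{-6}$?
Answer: $- \frac{207087}{146971} \approx -1.409$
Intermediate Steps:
$Y{\left(A,y \right)} = - \frac{13}{6}$ ($Y{\left(A,y \right)} = -2 + \frac{1}{-6} = -2 - \frac{1}{6} = - \frac{13}{6}$)
$b = - \frac{419}{3}$ ($b = 10 + 2 \left(-77 - - \frac{13}{6}\right) = 10 + 2 \left(-77 + \frac{13}{6}\right) = 10 + 2 \left(- \frac{449}{6}\right) = 10 - \frac{449}{3} = - \frac{419}{3} \approx -139.67$)
$a{\left(N,S \right)} = -92 + N + S$ ($a{\left(N,S \right)} = \left(N + S\right) - 92 = -92 + N + S$)
$\frac{-27267 - 41762}{49041 + a{\left(b,181 \right)}} = \frac{-27267 - 41762}{49041 - \frac{152}{3}} = - \frac{69029}{49041 - \frac{152}{3}} = - \frac{69029}{\frac{146971}{3}} = \left(-69029\right) \frac{3}{146971} = - \frac{207087}{146971}$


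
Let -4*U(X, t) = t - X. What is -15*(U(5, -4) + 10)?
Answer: -735/4 ≈ -183.75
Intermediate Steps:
U(X, t) = -t/4 + X/4 (U(X, t) = -(t - X)/4 = -t/4 + X/4)
-15*(U(5, -4) + 10) = -15*((-¼*(-4) + (¼)*5) + 10) = -15*((1 + 5/4) + 10) = -15*(9/4 + 10) = -15*49/4 = -735/4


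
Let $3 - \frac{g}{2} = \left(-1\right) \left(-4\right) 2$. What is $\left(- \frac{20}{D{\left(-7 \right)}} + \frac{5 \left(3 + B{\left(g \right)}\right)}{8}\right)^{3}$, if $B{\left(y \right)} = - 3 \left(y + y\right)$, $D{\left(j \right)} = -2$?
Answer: $\frac{61629875}{512} \approx 1.2037 \cdot 10^{5}$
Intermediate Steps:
$g = -10$ ($g = 6 - 2 \left(-1\right) \left(-4\right) 2 = 6 - 2 \cdot 4 \cdot 2 = 6 - 16 = -10$)
$B{\left(y \right)} = - 6 y$ ($B{\left(y \right)} = - 3 \cdot 2 y = - 6 y$)
$\left(- \frac{20}{D{\left(-7 \right)}} + \frac{5 \left(3 + B{\left(g \right)}\right)}{8}\right)^{3} = \left(- \frac{20}{-2} + \frac{5 \left(3 - -60\right)}{8}\right)^{3} = \left(\left(-20\right) \left(- \frac{1}{2}\right) + 5 \left(3 + 60\right) \frac{1}{8}\right)^{3} = \left(10 + 5 \cdot 63 \cdot \frac{1}{8}\right)^{3} = \left(10 + 315 \cdot \frac{1}{8}\right)^{3} = \left(10 + \frac{315}{8}\right)^{3} = \left(\frac{395}{8}\right)^{3} = \frac{61629875}{512}$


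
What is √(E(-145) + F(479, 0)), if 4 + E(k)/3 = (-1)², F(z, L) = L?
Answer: 3*I ≈ 3.0*I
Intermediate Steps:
E(k) = -9 (E(k) = -12 + 3*(-1)² = -12 + 3*1 = -12 + 3 = -9)
√(E(-145) + F(479, 0)) = √(-9 + 0) = √(-9) = 3*I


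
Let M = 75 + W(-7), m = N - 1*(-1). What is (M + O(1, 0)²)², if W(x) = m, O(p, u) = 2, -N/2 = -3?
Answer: 7396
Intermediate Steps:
N = 6 (N = -2*(-3) = 6)
m = 7 (m = 6 - 1*(-1) = 6 + 1 = 7)
W(x) = 7
M = 82 (M = 75 + 7 = 82)
(M + O(1, 0)²)² = (82 + 2²)² = (82 + 4)² = 86² = 7396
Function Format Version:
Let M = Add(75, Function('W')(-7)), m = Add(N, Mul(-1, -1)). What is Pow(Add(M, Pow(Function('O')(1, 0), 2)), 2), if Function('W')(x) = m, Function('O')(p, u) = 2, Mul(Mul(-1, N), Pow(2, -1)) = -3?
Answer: 7396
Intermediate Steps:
N = 6 (N = Mul(-2, -3) = 6)
m = 7 (m = Add(6, Mul(-1, -1)) = Add(6, 1) = 7)
Function('W')(x) = 7
M = 82 (M = Add(75, 7) = 82)
Pow(Add(M, Pow(Function('O')(1, 0), 2)), 2) = Pow(Add(82, Pow(2, 2)), 2) = Pow(Add(82, 4), 2) = Pow(86, 2) = 7396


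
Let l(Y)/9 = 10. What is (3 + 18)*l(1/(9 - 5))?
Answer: 1890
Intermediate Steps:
l(Y) = 90 (l(Y) = 9*10 = 90)
(3 + 18)*l(1/(9 - 5)) = (3 + 18)*90 = 21*90 = 1890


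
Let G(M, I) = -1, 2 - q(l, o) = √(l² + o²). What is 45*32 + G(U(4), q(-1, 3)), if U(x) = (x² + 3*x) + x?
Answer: 1439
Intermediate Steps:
U(x) = x² + 4*x
q(l, o) = 2 - √(l² + o²)
45*32 + G(U(4), q(-1, 3)) = 45*32 - 1 = 1440 - 1 = 1439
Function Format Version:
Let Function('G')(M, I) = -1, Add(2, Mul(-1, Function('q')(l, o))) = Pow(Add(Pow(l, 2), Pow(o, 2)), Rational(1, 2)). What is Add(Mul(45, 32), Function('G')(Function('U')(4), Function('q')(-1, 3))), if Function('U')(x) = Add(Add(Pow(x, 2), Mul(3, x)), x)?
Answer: 1439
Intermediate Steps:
Function('U')(x) = Add(Pow(x, 2), Mul(4, x))
Function('q')(l, o) = Add(2, Mul(-1, Pow(Add(Pow(l, 2), Pow(o, 2)), Rational(1, 2))))
Add(Mul(45, 32), Function('G')(Function('U')(4), Function('q')(-1, 3))) = Add(Mul(45, 32), -1) = Add(1440, -1) = 1439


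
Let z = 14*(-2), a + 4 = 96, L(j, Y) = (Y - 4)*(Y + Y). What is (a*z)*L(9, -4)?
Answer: -164864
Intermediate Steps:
L(j, Y) = 2*Y*(-4 + Y) (L(j, Y) = (-4 + Y)*(2*Y) = 2*Y*(-4 + Y))
a = 92 (a = -4 + 96 = 92)
z = -28
(a*z)*L(9, -4) = (92*(-28))*(2*(-4)*(-4 - 4)) = -5152*(-4)*(-8) = -2576*64 = -164864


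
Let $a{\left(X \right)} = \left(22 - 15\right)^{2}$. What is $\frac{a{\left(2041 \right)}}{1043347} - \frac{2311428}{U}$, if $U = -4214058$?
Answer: $\frac{401971326393}{732787462021} \approx 0.54855$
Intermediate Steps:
$a{\left(X \right)} = 49$ ($a{\left(X \right)} = 7^{2} = 49$)
$\frac{a{\left(2041 \right)}}{1043347} - \frac{2311428}{U} = \frac{49}{1043347} - \frac{2311428}{-4214058} = 49 \cdot \frac{1}{1043347} - - \frac{385238}{702343} = \frac{49}{1043347} + \frac{385238}{702343} = \frac{401971326393}{732787462021}$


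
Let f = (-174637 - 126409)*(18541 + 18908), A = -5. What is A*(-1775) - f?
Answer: 11273880529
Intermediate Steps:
f = -11273871654 (f = -301046*37449 = -11273871654)
A*(-1775) - f = -5*(-1775) - 1*(-11273871654) = 8875 + 11273871654 = 11273880529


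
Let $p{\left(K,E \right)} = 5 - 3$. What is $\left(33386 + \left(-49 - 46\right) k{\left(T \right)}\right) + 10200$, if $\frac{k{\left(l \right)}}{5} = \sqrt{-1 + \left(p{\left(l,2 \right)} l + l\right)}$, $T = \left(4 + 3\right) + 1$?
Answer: $43586 - 475 \sqrt{23} \approx 41308.0$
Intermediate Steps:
$T = 8$ ($T = 7 + 1 = 8$)
$p{\left(K,E \right)} = 2$
$k{\left(l \right)} = 5 \sqrt{-1 + 3 l}$ ($k{\left(l \right)} = 5 \sqrt{-1 + \left(2 l + l\right)} = 5 \sqrt{-1 + 3 l}$)
$\left(33386 + \left(-49 - 46\right) k{\left(T \right)}\right) + 10200 = \left(33386 + \left(-49 - 46\right) 5 \sqrt{-1 + 3 \cdot 8}\right) + 10200 = \left(33386 - 95 \cdot 5 \sqrt{-1 + 24}\right) + 10200 = \left(33386 - 95 \cdot 5 \sqrt{23}\right) + 10200 = \left(33386 - 475 \sqrt{23}\right) + 10200 = 43586 - 475 \sqrt{23}$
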